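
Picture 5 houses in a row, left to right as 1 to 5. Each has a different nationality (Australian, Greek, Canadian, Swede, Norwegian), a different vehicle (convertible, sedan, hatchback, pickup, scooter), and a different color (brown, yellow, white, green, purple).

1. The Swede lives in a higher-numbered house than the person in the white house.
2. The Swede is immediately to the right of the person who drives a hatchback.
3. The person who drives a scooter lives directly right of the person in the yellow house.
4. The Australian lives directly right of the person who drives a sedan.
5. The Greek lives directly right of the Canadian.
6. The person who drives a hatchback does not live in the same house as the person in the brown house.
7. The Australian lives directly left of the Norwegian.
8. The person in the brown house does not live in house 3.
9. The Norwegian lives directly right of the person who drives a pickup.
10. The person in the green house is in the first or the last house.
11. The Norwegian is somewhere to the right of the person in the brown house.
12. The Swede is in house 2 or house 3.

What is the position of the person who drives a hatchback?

That leaves Canadian as the nationality for house 1.
Clue 5 places the Greek in house 2.
House 3's nationality must be Swede (nothing else left).
The only nationality still possible for house 5 is Norwegian.
By clue 2, the person who drives a hatchback is in house 2.
The person who drives a sedan is in house 3 (clue 4).
By clue 9, the person who drives a pickup is in house 4.
House 4's nationality must be Australian (nothing else left).
The only vehicle still possible for house 1 is convertible.
So house 5 gets scooter for vehicle.
The person in the yellow house is in house 4 (clue 3).
House 3 color: only purple fits.
The only color still possible for house 5 is green.
That leaves brown as the color for house 1.
House 2's color must be white (nothing else left).
So: house 1 = Canadian/convertible/brown, house 2 = Greek/hatchback/white, house 3 = Swede/sedan/purple, house 4 = Australian/pickup/yellow, house 5 = Norwegian/scooter/green.

2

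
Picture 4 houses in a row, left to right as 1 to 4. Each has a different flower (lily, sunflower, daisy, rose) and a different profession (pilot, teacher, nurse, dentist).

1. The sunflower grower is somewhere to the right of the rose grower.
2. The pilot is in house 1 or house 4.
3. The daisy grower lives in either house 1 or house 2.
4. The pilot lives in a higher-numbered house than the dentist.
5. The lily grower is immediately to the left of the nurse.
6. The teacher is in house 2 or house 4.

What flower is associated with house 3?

rose

Clue 4: the pilot is in house 4.
House 4 flower: only sunflower fits.
House 1's profession must be dentist (nothing else left).
House 2's profession must be teacher (nothing else left).
That leaves nurse as the profession for house 3.
Clue 5: the lily grower is in house 2.
The only flower still possible for house 1 is daisy.
So house 3 gets rose for flower.
So: house 1 = daisy/dentist, house 2 = lily/teacher, house 3 = rose/nurse, house 4 = sunflower/pilot.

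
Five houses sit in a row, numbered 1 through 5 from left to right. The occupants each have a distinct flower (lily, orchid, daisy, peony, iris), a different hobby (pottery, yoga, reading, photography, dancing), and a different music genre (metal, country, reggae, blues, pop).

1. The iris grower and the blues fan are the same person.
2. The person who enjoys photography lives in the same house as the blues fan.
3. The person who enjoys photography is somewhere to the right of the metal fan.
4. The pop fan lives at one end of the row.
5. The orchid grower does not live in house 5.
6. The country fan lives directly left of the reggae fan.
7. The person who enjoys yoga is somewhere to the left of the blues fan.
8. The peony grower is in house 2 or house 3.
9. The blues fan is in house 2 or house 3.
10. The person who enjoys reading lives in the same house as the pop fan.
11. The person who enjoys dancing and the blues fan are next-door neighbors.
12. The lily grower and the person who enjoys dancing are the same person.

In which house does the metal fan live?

The only flower still possible for house 5 is daisy.
The iris grower is narrowed to house 2 or 3; consider each.
Placing it in house 2 leads to a contradiction, so it's in house 3.
Clue 1 places the blues fan in house 3.
The person who enjoys photography is in house 3 (clue 2).
That leaves orchid as the flower for house 1.
House 4's flower must be lily (nothing else left).
The person who enjoys dancing is in house 4 (clue 12).
House 2's flower must be peony (nothing else left).
So house 4 gets country for music genre.
Clue 6: the reggae fan is in house 5.
House 1 music genre: only pop fits.
So house 2 gets metal for music genre.
The person who enjoys reading is in house 1 (clue 10).
That leaves pottery as the hobby for house 5.
House 2's hobby must be yoga (nothing else left).
So: house 1 = orchid/reading/pop, house 2 = peony/yoga/metal, house 3 = iris/photography/blues, house 4 = lily/dancing/country, house 5 = daisy/pottery/reggae.

2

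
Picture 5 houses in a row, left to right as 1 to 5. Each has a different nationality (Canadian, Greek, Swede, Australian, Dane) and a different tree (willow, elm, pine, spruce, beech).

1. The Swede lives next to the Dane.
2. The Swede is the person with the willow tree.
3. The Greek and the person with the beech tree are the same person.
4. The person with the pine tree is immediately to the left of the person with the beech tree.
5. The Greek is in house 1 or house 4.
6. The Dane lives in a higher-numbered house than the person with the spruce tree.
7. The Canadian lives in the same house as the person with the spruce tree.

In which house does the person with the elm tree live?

5

The Greek is in house 4 (clue 3).
From clue 3, the person with the beech tree must be in house 4.
By clue 4, the person with the pine tree is in house 3.
That leaves Australian as the nationality for house 5.
House 5's tree must be elm (nothing else left).
House 3's nationality must be Dane (nothing else left).
Clue 1 places the Swede in house 2.
Clue 2 places the person with the willow tree in house 2.
So house 1 gets Canadian for nationality.
House 1 tree: only spruce fits.
So: house 1 = Canadian/spruce, house 2 = Swede/willow, house 3 = Dane/pine, house 4 = Greek/beech, house 5 = Australian/elm.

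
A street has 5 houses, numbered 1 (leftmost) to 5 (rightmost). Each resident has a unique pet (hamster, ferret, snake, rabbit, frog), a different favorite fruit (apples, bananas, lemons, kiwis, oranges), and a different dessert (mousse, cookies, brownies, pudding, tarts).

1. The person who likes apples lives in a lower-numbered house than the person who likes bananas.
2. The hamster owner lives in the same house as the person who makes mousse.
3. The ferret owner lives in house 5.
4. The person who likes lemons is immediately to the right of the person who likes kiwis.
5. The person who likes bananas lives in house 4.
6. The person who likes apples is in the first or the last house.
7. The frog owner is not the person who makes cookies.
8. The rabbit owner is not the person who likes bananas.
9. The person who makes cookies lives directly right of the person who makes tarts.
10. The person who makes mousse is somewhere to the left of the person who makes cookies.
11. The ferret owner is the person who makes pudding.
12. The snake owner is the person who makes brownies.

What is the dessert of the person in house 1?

By clue 3, the ferret owner is in house 5.
From clue 5, the person who likes bananas must be in house 4.
Clue 6: the person who likes apples is in house 1.
Clue 11 places the person who makes pudding in house 5.
By clue 4, the person who likes lemons is in house 3.
From clue 4, the person who likes kiwis must be in house 2.
House 5 favorite fruit: only oranges fits.
The hamster owner is narrowed to house 1 or 2 or 3; consider each.
Placing it in house 2 and house 3 leads to a contradiction, so it's in house 1.
The person who makes mousse is in house 1 (clue 2).
The rabbit owner is narrowed to house 2 or 3; consider each.
Placing it in house 2 leads to a contradiction, so it's in house 3.
The frog owner is narrowed to house 2 or 4; consider each.
Placing it in house 4 leads to a contradiction, so it's in house 2.
House 4 pet: only snake fits.
The person who makes brownies is in house 4 (clue 12).
House 2 dessert: only tarts fits.
The only dessert still possible for house 3 is cookies.
So: house 1 = hamster/apples/mousse, house 2 = frog/kiwis/tarts, house 3 = rabbit/lemons/cookies, house 4 = snake/bananas/brownies, house 5 = ferret/oranges/pudding.

mousse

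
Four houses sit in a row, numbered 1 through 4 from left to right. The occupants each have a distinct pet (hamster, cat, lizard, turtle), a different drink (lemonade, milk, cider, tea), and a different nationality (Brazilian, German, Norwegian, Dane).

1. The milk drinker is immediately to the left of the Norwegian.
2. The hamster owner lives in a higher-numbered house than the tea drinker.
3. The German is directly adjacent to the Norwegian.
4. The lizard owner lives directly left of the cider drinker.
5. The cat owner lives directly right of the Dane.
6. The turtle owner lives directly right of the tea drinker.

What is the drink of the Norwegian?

lemonade

House 1's pet must be lizard (nothing else left).
Clue 4: the cider drinker is in house 2.
The only drink still possible for house 4 is lemonade.
The turtle owner is narrowed to house 2 or 4; consider each.
Placing it in house 4 leads to a contradiction, so it's in house 2.
From clue 6, the tea drinker must be in house 1.
So house 3 gets milk for drink.
Clue 1 places the Norwegian in house 4.
By clue 3, the German is in house 3.
House 1 nationality: only Brazilian fits.
House 2's nationality must be Dane (nothing else left).
By clue 5, the cat owner is in house 3.
So house 4 gets hamster for pet.
So: house 1 = lizard/tea/Brazilian, house 2 = turtle/cider/Dane, house 3 = cat/milk/German, house 4 = hamster/lemonade/Norwegian.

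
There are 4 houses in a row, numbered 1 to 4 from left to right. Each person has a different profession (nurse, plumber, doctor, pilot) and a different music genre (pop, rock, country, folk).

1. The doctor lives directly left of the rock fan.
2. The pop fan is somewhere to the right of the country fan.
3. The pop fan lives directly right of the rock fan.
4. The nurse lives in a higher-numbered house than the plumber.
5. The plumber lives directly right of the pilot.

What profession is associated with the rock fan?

pilot

House 4 profession: only nurse fits.
The only profession still possible for house 3 is plumber.
By clue 5, the pilot is in house 2.
That leaves doctor as the profession for house 1.
Clue 1 places the rock fan in house 2.
From clue 3, the pop fan must be in house 3.
House 1's music genre must be country (nothing else left).
So house 4 gets folk for music genre.
So: house 1 = doctor/country, house 2 = pilot/rock, house 3 = plumber/pop, house 4 = nurse/folk.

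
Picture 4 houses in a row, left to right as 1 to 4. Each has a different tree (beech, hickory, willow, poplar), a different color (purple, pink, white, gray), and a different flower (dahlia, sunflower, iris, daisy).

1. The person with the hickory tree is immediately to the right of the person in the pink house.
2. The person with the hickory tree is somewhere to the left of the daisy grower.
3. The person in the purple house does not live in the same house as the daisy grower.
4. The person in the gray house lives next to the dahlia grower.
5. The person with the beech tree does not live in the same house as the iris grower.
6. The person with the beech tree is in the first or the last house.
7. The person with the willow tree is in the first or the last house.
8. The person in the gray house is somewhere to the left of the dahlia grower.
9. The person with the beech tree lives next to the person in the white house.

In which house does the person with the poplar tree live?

3

That leaves purple as the color for house 4.
By clue 3, the daisy grower is in house 3.
From clue 2, the person with the hickory tree must be in house 2.
House 3 tree: only poplar fits.
By clue 1, the person in the pink house is in house 1.
House 2 color: only white fits.
The only color still possible for house 3 is gray.
The dahlia grower is in house 4 (clue 8).
Clue 9: the person with the beech tree is in house 1.
That leaves willow as the tree for house 4.
The iris grower is in house 2 (clue 5).
House 1's flower must be sunflower (nothing else left).
So: house 1 = beech/pink/sunflower, house 2 = hickory/white/iris, house 3 = poplar/gray/daisy, house 4 = willow/purple/dahlia.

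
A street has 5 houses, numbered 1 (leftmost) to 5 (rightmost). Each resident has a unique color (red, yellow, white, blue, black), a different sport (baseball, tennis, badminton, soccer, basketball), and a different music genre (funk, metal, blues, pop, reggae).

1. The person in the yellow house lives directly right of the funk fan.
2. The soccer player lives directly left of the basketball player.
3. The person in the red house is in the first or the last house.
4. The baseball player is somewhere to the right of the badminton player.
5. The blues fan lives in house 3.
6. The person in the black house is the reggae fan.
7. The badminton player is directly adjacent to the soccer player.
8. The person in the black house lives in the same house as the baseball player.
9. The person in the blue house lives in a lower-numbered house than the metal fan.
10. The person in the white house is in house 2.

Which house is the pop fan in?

Clue 5: the blues fan is in house 3.
Clue 10: the person in the white house is in house 2.
That leaves pop as the music genre for house 1.
The person in the black house is narrowed to house 4 or 5; consider each.
Placing it in house 5 leads to a contradiction, so it's in house 4.
The reggae fan is in house 4 (clue 6).
By clue 8, the baseball player is in house 4.
So house 5 gets metal for music genre.
By clue 1, the person in the yellow house is in house 3.
House 1's color must be blue (nothing else left).
So house 5 gets red for color.
That leaves tennis as the sport for house 5.
House 2's music genre must be funk (nothing else left).
The basketball player is narrowed to house 2 or 3; consider each.
Placing it in house 2 leads to a contradiction, so it's in house 3.
Clue 2 places the soccer player in house 2.
The only sport still possible for house 1 is badminton.
So: house 1 = blue/badminton/pop, house 2 = white/soccer/funk, house 3 = yellow/basketball/blues, house 4 = black/baseball/reggae, house 5 = red/tennis/metal.

1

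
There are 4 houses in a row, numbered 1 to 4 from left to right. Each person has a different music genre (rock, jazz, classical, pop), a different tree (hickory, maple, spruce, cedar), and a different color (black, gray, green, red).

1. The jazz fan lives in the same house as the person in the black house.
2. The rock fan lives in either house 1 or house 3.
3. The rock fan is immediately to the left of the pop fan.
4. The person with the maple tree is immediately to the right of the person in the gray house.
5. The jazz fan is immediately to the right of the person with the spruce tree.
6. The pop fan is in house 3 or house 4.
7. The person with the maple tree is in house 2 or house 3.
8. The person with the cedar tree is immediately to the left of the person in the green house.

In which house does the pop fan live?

4

Clue 6 places the pop fan in house 4.
House 4 tree: only hickory fits.
The rock fan is in house 3 (clue 3).
House 1's music genre must be classical (nothing else left).
House 2 music genre: only jazz fits.
From clue 1, the person in the black house must be in house 2.
Clue 5 places the person with the spruce tree in house 1.
House 1 color: only gray fits.
Clue 4: the person with the maple tree is in house 2.
That leaves cedar as the tree for house 3.
The person in the green house is in house 4 (clue 8).
House 3's color must be red (nothing else left).
So: house 1 = classical/spruce/gray, house 2 = jazz/maple/black, house 3 = rock/cedar/red, house 4 = pop/hickory/green.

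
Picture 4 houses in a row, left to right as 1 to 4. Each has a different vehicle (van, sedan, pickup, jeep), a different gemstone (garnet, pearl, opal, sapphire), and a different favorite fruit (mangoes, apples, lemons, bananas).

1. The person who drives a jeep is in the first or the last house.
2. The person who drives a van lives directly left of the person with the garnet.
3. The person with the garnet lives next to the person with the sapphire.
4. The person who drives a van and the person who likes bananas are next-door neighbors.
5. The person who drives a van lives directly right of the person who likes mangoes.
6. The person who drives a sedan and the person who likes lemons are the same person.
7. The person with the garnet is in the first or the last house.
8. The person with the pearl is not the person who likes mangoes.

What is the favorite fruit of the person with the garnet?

The person with the garnet is in house 4 (clue 7).
Clue 2 places the person who drives a van in house 3.
The person with the sapphire is in house 3 (clue 3).
The person who likes mangoes is in house 2 (clue 5).
House 2 gemstone: only opal fits.
House 4 favorite fruit: only bananas fits.
The person who drives a sedan is in house 1 (clue 6).
Clue 6 places the person who likes lemons in house 1.
That leaves pickup as the vehicle for house 2.
House 4 vehicle: only jeep fits.
House 1 gemstone: only pearl fits.
House 3 favorite fruit: only apples fits.
So: house 1 = sedan/pearl/lemons, house 2 = pickup/opal/mangoes, house 3 = van/sapphire/apples, house 4 = jeep/garnet/bananas.

bananas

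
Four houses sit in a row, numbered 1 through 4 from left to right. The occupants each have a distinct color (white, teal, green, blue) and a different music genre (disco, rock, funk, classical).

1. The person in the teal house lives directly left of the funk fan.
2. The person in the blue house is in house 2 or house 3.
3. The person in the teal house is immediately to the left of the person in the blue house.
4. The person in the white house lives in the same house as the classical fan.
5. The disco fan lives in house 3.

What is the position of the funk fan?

The disco fan is in house 3 (clue 5).
By clue 1, the person in the teal house is in house 1.
Clue 1: the funk fan is in house 2.
From clue 3, the person in the blue house must be in house 2.
House 3's color must be green (nothing else left).
So house 4 gets white for color.
From clue 4, the classical fan must be in house 4.
House 1's music genre must be rock (nothing else left).
So: house 1 = teal/rock, house 2 = blue/funk, house 3 = green/disco, house 4 = white/classical.

2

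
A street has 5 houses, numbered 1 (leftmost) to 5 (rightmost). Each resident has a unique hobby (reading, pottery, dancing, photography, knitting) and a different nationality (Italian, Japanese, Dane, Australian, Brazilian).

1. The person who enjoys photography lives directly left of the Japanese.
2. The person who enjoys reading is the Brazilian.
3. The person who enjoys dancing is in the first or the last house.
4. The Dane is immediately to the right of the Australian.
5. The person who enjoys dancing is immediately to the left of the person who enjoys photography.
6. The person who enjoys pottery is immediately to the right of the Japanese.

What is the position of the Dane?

Clue 5 places the person who enjoys dancing in house 1.
From clue 5, the person who enjoys photography must be in house 2.
Clue 1 places the Japanese in house 3.
From clue 6, the person who enjoys pottery must be in house 4.
By clue 2, the person who enjoys reading is in house 5.
By clue 2, the Brazilian is in house 5.
That leaves knitting as the hobby for house 3.
By clue 4, the Australian is in house 1.
That leaves Dane as the nationality for house 2.
House 4's nationality must be Italian (nothing else left).
So: house 1 = dancing/Australian, house 2 = photography/Dane, house 3 = knitting/Japanese, house 4 = pottery/Italian, house 5 = reading/Brazilian.

2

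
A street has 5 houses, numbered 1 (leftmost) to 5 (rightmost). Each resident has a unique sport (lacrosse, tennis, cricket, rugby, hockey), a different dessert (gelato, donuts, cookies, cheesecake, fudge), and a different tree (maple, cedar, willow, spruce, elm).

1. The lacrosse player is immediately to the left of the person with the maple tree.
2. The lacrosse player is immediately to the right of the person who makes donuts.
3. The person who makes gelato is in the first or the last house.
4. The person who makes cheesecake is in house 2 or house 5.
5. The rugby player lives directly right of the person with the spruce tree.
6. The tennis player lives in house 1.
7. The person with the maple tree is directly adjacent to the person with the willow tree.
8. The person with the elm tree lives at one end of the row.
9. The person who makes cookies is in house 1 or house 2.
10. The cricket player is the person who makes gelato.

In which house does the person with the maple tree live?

5

By clue 6, the tennis player is in house 1.
The only sport still possible for house 5 is cricket.
So house 4 gets fudge for dessert.
The person who makes gelato is in house 5 (clue 10).
The only dessert still possible for house 2 is cheesecake.
House 3 dessert: only donuts fits.
From clue 2, the lacrosse player must be in house 4.
That leaves cookies as the dessert for house 1.
Clue 1: the person with the maple tree is in house 5.
From clue 7, the person with the willow tree must be in house 4.
House 1 tree: only elm fits.
So house 3 gets cedar for tree.
Clue 5 places the rugby player in house 3.
That leaves hockey as the sport for house 2.
The only tree still possible for house 2 is spruce.
So: house 1 = tennis/cookies/elm, house 2 = hockey/cheesecake/spruce, house 3 = rugby/donuts/cedar, house 4 = lacrosse/fudge/willow, house 5 = cricket/gelato/maple.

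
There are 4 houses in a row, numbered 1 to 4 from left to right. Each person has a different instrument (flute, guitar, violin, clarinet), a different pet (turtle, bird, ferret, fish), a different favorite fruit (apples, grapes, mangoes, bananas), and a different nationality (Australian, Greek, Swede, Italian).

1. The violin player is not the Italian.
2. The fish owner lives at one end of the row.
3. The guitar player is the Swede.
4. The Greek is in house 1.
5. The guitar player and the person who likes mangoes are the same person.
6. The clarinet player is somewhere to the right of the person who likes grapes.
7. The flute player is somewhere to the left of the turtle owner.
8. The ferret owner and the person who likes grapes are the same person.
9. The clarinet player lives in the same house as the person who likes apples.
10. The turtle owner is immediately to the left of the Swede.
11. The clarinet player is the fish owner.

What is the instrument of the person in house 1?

flute

Clue 4: the Greek is in house 1.
By clue 11, the clarinet player is in house 4.
Clue 11: the fish owner is in house 4.
From clue 3, the guitar player must be in house 3.
Clue 3: the Swede is in house 3.
From clue 5, the person who likes mangoes must be in house 3.
By clue 9, the person who likes apples is in house 4.
Clue 10: the turtle owner is in house 2.
Clue 7 places the flute player in house 1.
By clue 8, the ferret owner is in house 1.
From clue 8, the person who likes grapes must be in house 1.
House 2's instrument must be violin (nothing else left).
House 3 pet: only bird fits.
House 2's favorite fruit must be bananas (nothing else left).
Clue 1 places the Italian in house 4.
The only nationality still possible for house 2 is Australian.
So: house 1 = flute/ferret/grapes/Greek, house 2 = violin/turtle/bananas/Australian, house 3 = guitar/bird/mangoes/Swede, house 4 = clarinet/fish/apples/Italian.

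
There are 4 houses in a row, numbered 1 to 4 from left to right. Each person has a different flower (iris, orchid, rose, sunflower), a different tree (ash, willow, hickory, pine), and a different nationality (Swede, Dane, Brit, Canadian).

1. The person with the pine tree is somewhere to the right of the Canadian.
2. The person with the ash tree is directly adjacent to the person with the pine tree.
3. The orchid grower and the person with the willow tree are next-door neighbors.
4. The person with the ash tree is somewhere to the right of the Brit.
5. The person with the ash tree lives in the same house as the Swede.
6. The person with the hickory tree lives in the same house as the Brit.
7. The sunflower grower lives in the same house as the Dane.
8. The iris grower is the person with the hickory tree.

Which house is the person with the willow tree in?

2

The iris grower is narrowed to house 1 or 2 or 3; consider each.
Placing it in house 2 and house 3 leads to a contradiction, so it's in house 1.
The person with the hickory tree is in house 1 (clue 8).
Clue 6 places the Brit in house 1.
The person with the pine tree is narrowed to house 3 or 4; consider each.
Placing it in house 3 leads to a contradiction, so it's in house 4.
Clue 2 places the person with the ash tree in house 3.
The Swede is in house 3 (clue 5).
House 2's tree must be willow (nothing else left).
House 2's nationality must be Canadian (nothing else left).
House 4 nationality: only Dane fits.
By clue 3, the orchid grower is in house 3.
From clue 7, the sunflower grower must be in house 4.
That leaves rose as the flower for house 2.
So: house 1 = iris/hickory/Brit, house 2 = rose/willow/Canadian, house 3 = orchid/ash/Swede, house 4 = sunflower/pine/Dane.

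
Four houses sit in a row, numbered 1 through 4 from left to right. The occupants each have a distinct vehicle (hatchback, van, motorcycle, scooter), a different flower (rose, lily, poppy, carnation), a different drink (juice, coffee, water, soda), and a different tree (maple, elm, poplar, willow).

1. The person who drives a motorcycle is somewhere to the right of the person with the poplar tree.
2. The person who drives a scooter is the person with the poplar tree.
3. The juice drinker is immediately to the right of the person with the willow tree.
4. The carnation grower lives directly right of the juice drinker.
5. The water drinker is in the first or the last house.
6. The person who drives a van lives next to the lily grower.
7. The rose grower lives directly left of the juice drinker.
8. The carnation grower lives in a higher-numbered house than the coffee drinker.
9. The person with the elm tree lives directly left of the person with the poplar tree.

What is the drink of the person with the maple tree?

water

House 4's tree must be maple (nothing else left).
That leaves poplar as the tree for house 3.
The person who drives a motorcycle is in house 4 (clue 1).
By clue 2, the person who drives a scooter is in house 3.
Clue 9: the person with the elm tree is in house 2.
The only tree still possible for house 1 is willow.
Clue 3 places the juice drinker in house 2.
Clue 4: the carnation grower is in house 3.
Clue 7: the rose grower is in house 1.
The only flower still possible for house 4 is poppy.
So house 1 gets coffee for drink.
That leaves soda as the drink for house 3.
House 4's drink must be water (nothing else left).
From clue 6, the person who drives a van must be in house 1.
So house 2 gets hatchback for vehicle.
House 2 flower: only lily fits.
So: house 1 = van/rose/coffee/willow, house 2 = hatchback/lily/juice/elm, house 3 = scooter/carnation/soda/poplar, house 4 = motorcycle/poppy/water/maple.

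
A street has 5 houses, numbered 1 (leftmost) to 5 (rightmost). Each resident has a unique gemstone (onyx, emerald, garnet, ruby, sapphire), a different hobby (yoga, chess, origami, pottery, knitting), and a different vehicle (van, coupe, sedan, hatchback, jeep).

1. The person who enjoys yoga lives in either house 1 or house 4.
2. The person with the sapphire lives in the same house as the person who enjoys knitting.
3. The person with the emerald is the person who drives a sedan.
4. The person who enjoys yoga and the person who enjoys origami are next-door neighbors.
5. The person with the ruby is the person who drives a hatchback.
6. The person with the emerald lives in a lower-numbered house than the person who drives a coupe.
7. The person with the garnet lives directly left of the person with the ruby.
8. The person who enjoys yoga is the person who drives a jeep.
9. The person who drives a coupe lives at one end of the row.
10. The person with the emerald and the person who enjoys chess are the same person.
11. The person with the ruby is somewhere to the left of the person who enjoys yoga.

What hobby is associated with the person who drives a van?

From clue 9, the person who drives a coupe must be in house 5.
From clue 11, the person who enjoys yoga must be in house 4.
By clue 8, the person who drives a jeep is in house 4.
House 4's gemstone must be onyx (nothing else left).
House 5 gemstone: only sapphire fits.
By clue 2, the person who enjoys knitting is in house 5.
The only hobby still possible for house 3 is origami.
That leaves ruby as the gemstone for house 3.
Clue 5 places the person who drives a hatchback in house 3.
From clue 7, the person with the garnet must be in house 2.
House 1's gemstone must be emerald (nothing else left).
By clue 3, the person who drives a sedan is in house 1.
Clue 10 places the person who enjoys chess in house 1.
That leaves pottery as the hobby for house 2.
House 2's vehicle must be van (nothing else left).
So: house 1 = emerald/chess/sedan, house 2 = garnet/pottery/van, house 3 = ruby/origami/hatchback, house 4 = onyx/yoga/jeep, house 5 = sapphire/knitting/coupe.

pottery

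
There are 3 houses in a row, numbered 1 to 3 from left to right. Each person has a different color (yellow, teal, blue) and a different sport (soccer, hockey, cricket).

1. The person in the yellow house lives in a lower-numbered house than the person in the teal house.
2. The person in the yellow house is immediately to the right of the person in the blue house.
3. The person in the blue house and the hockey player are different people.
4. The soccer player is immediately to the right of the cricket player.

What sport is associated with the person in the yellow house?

soccer

By clue 2, the person in the yellow house is in house 2.
The person in the blue house is in house 1 (clue 2).
So house 3 gets teal for color.
That leaves cricket as the sport for house 1.
Clue 4: the soccer player is in house 2.
House 3's sport must be hockey (nothing else left).
So: house 1 = blue/cricket, house 2 = yellow/soccer, house 3 = teal/hockey.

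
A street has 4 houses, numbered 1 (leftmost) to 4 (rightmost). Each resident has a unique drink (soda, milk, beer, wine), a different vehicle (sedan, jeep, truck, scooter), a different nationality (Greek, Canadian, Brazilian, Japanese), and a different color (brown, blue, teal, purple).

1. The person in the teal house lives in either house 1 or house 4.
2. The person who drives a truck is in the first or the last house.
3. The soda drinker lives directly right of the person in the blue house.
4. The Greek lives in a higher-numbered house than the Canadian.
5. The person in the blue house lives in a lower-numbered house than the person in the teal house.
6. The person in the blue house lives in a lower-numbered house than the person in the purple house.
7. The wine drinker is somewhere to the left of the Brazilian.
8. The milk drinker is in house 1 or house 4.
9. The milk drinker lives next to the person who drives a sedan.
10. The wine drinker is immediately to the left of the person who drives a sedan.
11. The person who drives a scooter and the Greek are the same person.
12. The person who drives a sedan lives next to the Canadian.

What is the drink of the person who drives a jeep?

From clue 5, the person in the teal house must be in house 4.
The milk drinker is narrowed to house 1 or 4; consider each.
Placing it in house 1 leads to a contradiction, so it's in house 4.
From clue 9, the person who drives a sedan must be in house 3.
By clue 10, the wine drinker is in house 2.
From clue 12, the Canadian must be in house 2.
So house 1 gets beer for drink.
House 3 drink: only soda fits.
That leaves Japanese as the nationality for house 1.
By clue 3, the person in the blue house is in house 2.
From clue 6, the person in the purple house must be in house 3.
The person who drives a scooter is in house 4 (clue 11).
Clue 11 places the Greek in house 4.
The only vehicle still possible for house 2 is jeep.
The only nationality still possible for house 3 is Brazilian.
House 1's color must be brown (nothing else left).
That leaves truck as the vehicle for house 1.
So: house 1 = beer/truck/Japanese/brown, house 2 = wine/jeep/Canadian/blue, house 3 = soda/sedan/Brazilian/purple, house 4 = milk/scooter/Greek/teal.

wine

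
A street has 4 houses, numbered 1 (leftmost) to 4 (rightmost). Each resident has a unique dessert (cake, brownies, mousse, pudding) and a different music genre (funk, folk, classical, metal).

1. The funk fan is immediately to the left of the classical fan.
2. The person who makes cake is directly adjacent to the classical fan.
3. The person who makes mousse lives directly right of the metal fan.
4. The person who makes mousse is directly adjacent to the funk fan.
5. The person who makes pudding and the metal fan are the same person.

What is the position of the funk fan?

3

The person who makes mousse is narrowed to house 2 or 3 or 4; consider each.
Placing it in house 3 and house 4 leads to a contradiction, so it's in house 2.
Clue 3 places the metal fan in house 1.
Clue 5: the person who makes pudding is in house 1.
The classical fan is in house 4 (clue 1).
By clue 2, the person who makes cake is in house 3.
House 4 dessert: only brownies fits.
That leaves folk as the music genre for house 2.
The only music genre still possible for house 3 is funk.
So: house 1 = pudding/metal, house 2 = mousse/folk, house 3 = cake/funk, house 4 = brownies/classical.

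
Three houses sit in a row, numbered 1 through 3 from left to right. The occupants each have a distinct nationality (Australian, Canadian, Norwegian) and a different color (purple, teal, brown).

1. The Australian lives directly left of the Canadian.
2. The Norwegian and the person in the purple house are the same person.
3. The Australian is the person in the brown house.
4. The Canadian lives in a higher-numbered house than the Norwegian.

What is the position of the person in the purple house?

House 3 nationality: only Canadian fits.
By clue 1, the Australian is in house 2.
Clue 3 places the person in the brown house in house 2.
House 1 nationality: only Norwegian fits.
House 3's color must be teal (nothing else left).
House 1 color: only purple fits.
So: house 1 = Norwegian/purple, house 2 = Australian/brown, house 3 = Canadian/teal.

1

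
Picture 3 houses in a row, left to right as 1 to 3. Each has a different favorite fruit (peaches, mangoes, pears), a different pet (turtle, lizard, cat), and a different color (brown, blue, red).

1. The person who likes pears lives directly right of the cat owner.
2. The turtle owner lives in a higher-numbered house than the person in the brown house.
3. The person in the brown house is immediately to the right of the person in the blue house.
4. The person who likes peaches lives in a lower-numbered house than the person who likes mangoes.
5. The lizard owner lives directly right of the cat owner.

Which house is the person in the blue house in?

1

The person in the brown house is in house 2 (clue 3).
The person in the blue house is in house 1 (clue 3).
The only favorite fruit still possible for house 1 is peaches.
So house 1 gets cat for pet.
The only color still possible for house 3 is red.
By clue 1, the person who likes pears is in house 2.
Clue 2 places the turtle owner in house 3.
By clue 5, the lizard owner is in house 2.
So house 3 gets mangoes for favorite fruit.
So: house 1 = peaches/cat/blue, house 2 = pears/lizard/brown, house 3 = mangoes/turtle/red.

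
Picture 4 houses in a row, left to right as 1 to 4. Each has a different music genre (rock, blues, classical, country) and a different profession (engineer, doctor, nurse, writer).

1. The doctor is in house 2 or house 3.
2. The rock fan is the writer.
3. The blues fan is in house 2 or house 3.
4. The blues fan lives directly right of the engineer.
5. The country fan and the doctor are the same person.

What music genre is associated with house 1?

classical

The blues fan is narrowed to house 2 or 3; consider each.
Placing it in house 3 leads to a contradiction, so it's in house 2.
Clue 4: the engineer is in house 1.
That leaves country as the music genre for house 3.
The rock fan is in house 4 (clue 2).
The writer is in house 4 (clue 2).
Clue 5 places the doctor in house 3.
That leaves classical as the music genre for house 1.
So house 2 gets nurse for profession.
So: house 1 = classical/engineer, house 2 = blues/nurse, house 3 = country/doctor, house 4 = rock/writer.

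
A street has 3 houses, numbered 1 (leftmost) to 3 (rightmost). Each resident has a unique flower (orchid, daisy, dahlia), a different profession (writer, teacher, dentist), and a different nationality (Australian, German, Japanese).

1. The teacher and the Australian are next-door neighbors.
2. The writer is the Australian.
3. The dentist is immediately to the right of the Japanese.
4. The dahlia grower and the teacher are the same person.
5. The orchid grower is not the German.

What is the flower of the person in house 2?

The dentist is narrowed to house 2 or 3; consider each.
Placing it in house 2 leads to a contradiction, so it's in house 3.
Clue 3 places the Japanese in house 2.
The teacher is in house 2 (clue 1).
The writer is in house 1 (clue 2).
By clue 2, the Australian is in house 1.
Clue 4 places the dahlia grower in house 2.
House 3 nationality: only German fits.
Clue 5 places the orchid grower in house 1.
That leaves daisy as the flower for house 3.
So: house 1 = orchid/writer/Australian, house 2 = dahlia/teacher/Japanese, house 3 = daisy/dentist/German.

dahlia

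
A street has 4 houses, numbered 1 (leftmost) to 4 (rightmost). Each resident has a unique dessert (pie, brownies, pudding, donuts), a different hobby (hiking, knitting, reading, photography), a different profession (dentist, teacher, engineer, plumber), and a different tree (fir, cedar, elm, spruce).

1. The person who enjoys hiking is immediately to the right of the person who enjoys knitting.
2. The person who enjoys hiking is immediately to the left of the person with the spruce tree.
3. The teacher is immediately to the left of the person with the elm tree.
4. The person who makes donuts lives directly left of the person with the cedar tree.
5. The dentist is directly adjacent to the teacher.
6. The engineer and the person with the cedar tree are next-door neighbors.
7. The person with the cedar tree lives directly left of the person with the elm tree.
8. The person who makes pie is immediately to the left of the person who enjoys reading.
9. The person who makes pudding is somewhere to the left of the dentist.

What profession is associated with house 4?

House 4's dessert must be brownies (nothing else left).
House 1 tree: only fir fits.
That leaves cedar as the tree for house 2.
By clue 4, the person who makes donuts is in house 1.
The person with the elm tree is in house 3 (clue 7).
House 4's tree must be spruce (nothing else left).
From clue 2, the person who enjoys hiking must be in house 3.
From clue 3, the teacher must be in house 2.
By clue 5, the dentist is in house 3.
From clue 9, the person who makes pudding must be in house 2.
House 3's dessert must be pie (nothing else left).
So house 4 gets reading for hobby.
That leaves engineer as the profession for house 1.
So house 4 gets plumber for profession.
The person who enjoys knitting is in house 2 (clue 1).
That leaves photography as the hobby for house 1.
So: house 1 = donuts/photography/engineer/fir, house 2 = pudding/knitting/teacher/cedar, house 3 = pie/hiking/dentist/elm, house 4 = brownies/reading/plumber/spruce.

plumber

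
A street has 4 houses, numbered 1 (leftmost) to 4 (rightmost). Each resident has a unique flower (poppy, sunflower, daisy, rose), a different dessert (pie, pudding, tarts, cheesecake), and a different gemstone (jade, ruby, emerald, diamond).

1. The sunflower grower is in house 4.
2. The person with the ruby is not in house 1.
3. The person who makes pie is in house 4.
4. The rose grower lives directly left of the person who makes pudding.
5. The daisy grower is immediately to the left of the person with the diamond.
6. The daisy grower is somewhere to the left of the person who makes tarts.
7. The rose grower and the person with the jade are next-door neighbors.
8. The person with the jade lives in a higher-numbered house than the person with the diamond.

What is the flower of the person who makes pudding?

poppy

The sunflower grower is in house 4 (clue 1).
From clue 3, the person who makes pie must be in house 4.
That leaves cheesecake as the dessert for house 1.
The only gemstone still possible for house 1 is emerald.
Clue 7 places the rose grower in house 2.
The person with the jade is in house 3 (clue 7).
Clue 8 places the person with the diamond in house 2.
The only flower still possible for house 3 is poppy.
House 4's gemstone must be ruby (nothing else left).
The person who makes pudding is in house 3 (clue 4).
The only flower still possible for house 1 is daisy.
House 2 dessert: only tarts fits.
So: house 1 = daisy/cheesecake/emerald, house 2 = rose/tarts/diamond, house 3 = poppy/pudding/jade, house 4 = sunflower/pie/ruby.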